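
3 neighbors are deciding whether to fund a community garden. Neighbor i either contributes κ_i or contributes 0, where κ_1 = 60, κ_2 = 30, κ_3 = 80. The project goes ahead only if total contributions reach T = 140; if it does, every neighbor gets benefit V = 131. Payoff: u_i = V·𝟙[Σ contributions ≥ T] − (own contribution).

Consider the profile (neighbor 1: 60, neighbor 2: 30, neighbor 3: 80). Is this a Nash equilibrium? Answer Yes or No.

No

Total = 170 ≥ 140: provided.
Neighbor 1 (pledges 60, payoff 71): dropping to 0 → total 110, payoff 0. No gain.
Neighbor 2 (pledges 30, payoff 101): dropping to 0 → total 140, payoff 131. Profitable deviation.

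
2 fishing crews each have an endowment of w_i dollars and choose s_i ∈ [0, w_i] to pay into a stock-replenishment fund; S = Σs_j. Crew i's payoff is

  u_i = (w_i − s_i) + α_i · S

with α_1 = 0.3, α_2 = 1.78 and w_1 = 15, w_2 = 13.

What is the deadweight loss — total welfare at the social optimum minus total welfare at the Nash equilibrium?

∂u_i/∂s_i = α_i − 1, so crew i contributes w_i if α_i > 1, else 0.
α_i > 1 for i ∈ {2}; NE contributions (0, 13), S = 13.
W^NE = Σw_i − S^NE + (Σα_i)·S^NE = 28 + 1.08·13 = 42.04.
Planner: ∂(Σu_j)/∂s_i = Σα_j − 1 = 1.08 > 0, so everyone contributes w_i; S^SO = 28, W^SO = 28 + 1.08·28 = 58.24.
Deadweight loss = 16.2.

16.2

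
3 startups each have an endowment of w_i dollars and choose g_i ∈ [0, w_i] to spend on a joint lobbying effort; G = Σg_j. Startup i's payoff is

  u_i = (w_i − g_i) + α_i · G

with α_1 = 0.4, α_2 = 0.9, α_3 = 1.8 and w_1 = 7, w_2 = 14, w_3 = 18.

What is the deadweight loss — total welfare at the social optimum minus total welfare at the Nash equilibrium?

∂u_i/∂g_i = α_i − 1, so startup i contributes w_i if α_i > 1, else 0.
α_i > 1 for i ∈ {3}; NE contributions (0, 0, 18), G = 18.
W^NE = Σw_i − G^NE + (Σα_i)·G^NE = 39 + 2.1·18 = 76.8.
Planner: ∂(Σu_j)/∂g_i = Σα_j − 1 = 2.1 > 0, so everyone contributes w_i; G^SO = 39, W^SO = 39 + 2.1·39 = 120.9.
Deadweight loss = 44.1.

44.1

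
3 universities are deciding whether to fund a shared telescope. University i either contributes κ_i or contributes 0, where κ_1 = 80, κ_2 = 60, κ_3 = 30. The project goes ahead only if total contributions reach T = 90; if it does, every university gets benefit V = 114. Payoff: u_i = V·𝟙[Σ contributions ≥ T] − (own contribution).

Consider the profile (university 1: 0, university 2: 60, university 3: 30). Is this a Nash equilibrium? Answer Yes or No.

Total = 90 ≥ 90: provided.
University 1 (pledges 0, payoff 114): pledging 80 → total 170, payoff 34. No gain.
University 2 (pledges 60, payoff 54): dropping to 0 → total 30, payoff 0. No gain.
University 3 (pledges 30, payoff 84): dropping to 0 → total 60, payoff 0. No gain.

Yes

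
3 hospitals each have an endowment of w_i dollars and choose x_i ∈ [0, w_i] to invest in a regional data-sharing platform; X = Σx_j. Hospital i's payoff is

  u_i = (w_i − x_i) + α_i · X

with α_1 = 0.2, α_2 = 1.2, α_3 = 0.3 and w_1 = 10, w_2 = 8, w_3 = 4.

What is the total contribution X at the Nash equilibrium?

8

∂u_i/∂x_i = α_i − 1, so hospital i contributes w_i if α_i > 1, else 0.
α_i > 1 for i ∈ {2}; NE contributions (0, 8, 0), X = 8.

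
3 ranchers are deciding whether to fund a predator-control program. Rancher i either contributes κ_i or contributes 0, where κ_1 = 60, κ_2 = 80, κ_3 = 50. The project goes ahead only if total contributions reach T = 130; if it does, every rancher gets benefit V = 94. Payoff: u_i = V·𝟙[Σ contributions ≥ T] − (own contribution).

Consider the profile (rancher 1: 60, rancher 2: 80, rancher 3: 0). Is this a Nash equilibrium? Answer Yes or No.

Yes

Total = 140 ≥ 130: provided.
Rancher 1 (pledges 60, payoff 34): dropping to 0 → total 80, payoff 0. No gain.
Rancher 2 (pledges 80, payoff 14): dropping to 0 → total 60, payoff 0. No gain.
Rancher 3 (pledges 0, payoff 94): pledging 50 → total 190, payoff 44. No gain.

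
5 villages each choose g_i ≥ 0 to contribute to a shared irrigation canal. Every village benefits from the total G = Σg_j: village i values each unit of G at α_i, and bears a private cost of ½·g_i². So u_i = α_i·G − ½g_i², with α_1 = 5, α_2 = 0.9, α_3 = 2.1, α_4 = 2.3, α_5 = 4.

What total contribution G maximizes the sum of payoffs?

71.5

Planner FOC: ∂(Σu_j)/∂g_i = (Σα_j) − g_i = 0, so g_i^SO = Σα_j = 14.3 for every i; G^SO = 71.5.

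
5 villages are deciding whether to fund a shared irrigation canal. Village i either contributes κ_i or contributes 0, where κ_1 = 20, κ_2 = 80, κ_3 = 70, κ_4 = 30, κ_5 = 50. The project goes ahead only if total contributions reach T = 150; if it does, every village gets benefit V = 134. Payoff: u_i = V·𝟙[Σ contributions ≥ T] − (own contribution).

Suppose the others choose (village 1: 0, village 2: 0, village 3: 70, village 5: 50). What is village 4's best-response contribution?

Others' total = 120. Contributing 30 brings total to 150 ≥ 150: gain V − κ_4 = 104.
Best response: 30.

30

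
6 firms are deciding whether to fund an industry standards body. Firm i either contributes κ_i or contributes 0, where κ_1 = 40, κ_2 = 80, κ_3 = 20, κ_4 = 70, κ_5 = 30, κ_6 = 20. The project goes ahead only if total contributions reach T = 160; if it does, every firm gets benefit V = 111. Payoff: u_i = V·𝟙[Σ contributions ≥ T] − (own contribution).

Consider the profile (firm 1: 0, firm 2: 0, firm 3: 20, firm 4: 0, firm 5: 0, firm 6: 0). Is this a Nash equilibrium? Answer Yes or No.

Total = 20 < 160: not provided.
Firm 1 (pledges 0, payoff 0): pledging 40 → total 60, payoff -40. No gain.
Firm 2 (pledges 0, payoff 0): pledging 80 → total 100, payoff -80. No gain.
Firm 3 (pledges 20, payoff -20): dropping to 0 → total 0, payoff 0. Profitable deviation.

No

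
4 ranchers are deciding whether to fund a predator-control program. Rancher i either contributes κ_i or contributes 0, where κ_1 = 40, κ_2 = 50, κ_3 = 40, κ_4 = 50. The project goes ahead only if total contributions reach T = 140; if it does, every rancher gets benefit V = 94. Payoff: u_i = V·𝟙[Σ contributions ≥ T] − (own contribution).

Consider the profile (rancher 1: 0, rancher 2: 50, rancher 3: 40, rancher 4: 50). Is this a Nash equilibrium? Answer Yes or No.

Yes

Total = 140 ≥ 140: provided.
Rancher 1 (pledges 0, payoff 94): pledging 40 → total 180, payoff 54. No gain.
Rancher 2 (pledges 50, payoff 44): dropping to 0 → total 90, payoff 0. No gain.
Rancher 3 (pledges 40, payoff 54): dropping to 0 → total 100, payoff 0. No gain.
Rancher 4 (pledges 50, payoff 44): dropping to 0 → total 90, payoff 0. No gain.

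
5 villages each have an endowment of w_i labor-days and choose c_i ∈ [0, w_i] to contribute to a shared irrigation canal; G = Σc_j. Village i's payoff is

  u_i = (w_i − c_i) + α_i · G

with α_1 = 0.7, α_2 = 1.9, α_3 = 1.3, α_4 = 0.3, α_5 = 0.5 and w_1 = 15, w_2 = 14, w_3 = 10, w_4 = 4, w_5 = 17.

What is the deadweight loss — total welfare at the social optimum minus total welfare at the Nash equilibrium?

∂u_i/∂c_i = α_i − 1, so village i contributes w_i if α_i > 1, else 0.
α_i > 1 for i ∈ {2, 3}; NE contributions (0, 14, 10, 0, 0), G = 24.
W^NE = Σw_i − G^NE + (Σα_i)·G^NE = 60 + 3.7·24 = 148.8.
Planner: ∂(Σu_j)/∂c_i = Σα_j − 1 = 3.7 > 0, so everyone contributes w_i; G^SO = 60, W^SO = 60 + 3.7·60 = 282.
Deadweight loss = 133.2.

133.2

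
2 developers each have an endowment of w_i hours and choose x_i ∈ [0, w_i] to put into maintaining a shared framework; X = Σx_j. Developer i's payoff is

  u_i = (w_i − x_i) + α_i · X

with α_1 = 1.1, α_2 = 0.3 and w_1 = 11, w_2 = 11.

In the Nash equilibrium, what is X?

∂u_i/∂x_i = α_i − 1, so developer i contributes w_i if α_i > 1, else 0.
α_i > 1 for i ∈ {1}; NE contributions (11, 0), X = 11.

11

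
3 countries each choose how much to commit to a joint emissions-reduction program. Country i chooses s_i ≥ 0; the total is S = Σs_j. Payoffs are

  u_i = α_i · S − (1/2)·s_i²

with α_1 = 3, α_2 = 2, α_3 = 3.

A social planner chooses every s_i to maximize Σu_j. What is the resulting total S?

24

Planner FOC: ∂(Σu_j)/∂s_i = (Σα_j) − s_i = 0, so s_i^SO = Σα_j = 8 for every i; S^SO = 24.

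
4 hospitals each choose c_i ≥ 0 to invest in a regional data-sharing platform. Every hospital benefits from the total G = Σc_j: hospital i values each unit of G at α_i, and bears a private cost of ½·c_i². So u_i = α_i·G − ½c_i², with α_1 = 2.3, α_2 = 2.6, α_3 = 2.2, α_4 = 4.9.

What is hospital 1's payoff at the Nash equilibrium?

24.955

Hospital i's FOC: ∂u_i/∂c_i = α_i − c_i = 0, so c_i* = α_i.
NE contributions = (2.3, 2.6, 2.2, 4.9); G = 12.
u_1 = α_1·G − ½·(c_1)² = 2.3·12 − ½·2.3² = 24.955.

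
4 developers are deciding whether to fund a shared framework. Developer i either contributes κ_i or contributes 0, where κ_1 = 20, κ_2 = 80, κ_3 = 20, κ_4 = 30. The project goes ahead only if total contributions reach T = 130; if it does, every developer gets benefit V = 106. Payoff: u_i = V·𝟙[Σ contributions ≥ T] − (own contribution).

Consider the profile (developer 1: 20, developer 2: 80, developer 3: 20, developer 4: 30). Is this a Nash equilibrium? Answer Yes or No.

No

Total = 150 ≥ 130: provided.
Developer 1 (pledges 20, payoff 86): dropping to 0 → total 130, payoff 106. Profitable deviation.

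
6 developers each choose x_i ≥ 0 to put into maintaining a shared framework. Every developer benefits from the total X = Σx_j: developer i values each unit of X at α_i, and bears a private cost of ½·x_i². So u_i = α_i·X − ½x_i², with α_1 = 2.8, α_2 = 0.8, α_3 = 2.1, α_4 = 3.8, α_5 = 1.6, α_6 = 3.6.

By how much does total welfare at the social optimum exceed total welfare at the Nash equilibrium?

453.605

Developer i's FOC: ∂u_i/∂x_i = α_i − x_i = 0, so x_i* = α_i.
NE contributions = (2.8, 0.8, 2.1, 3.8, 1.6, 3.6); X = 14.7.
W^NE = (Σα)·X − ½Σα_i² = 14.7² − ½·42.85 = 194.665.
Planner sets x_i = Σα_j = 14.7 for every i, so X^SO = 6·14.7 = 88.2.
W^SO = (Σα)·X^SO − ½·6·(Σα)² = (6/2)·14.7² = 648.27.
Deadweight loss = W^SO − W^NE = 453.605.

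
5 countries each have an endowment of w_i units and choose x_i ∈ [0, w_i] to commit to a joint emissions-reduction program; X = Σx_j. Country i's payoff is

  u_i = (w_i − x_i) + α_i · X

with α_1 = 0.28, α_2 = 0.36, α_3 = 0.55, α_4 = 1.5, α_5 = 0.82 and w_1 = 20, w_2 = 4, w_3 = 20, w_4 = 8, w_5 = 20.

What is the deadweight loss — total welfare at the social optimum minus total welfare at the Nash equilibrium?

∂u_i/∂x_i = α_i − 1, so country i contributes w_i if α_i > 1, else 0.
α_i > 1 for i ∈ {4}; NE contributions (0, 0, 0, 8, 0), X = 8.
W^NE = Σw_i − X^NE + (Σα_i)·X^NE = 72 + 2.51·8 = 92.08.
Planner: ∂(Σu_j)/∂x_i = Σα_j − 1 = 2.51 > 0, so everyone contributes w_i; X^SO = 72, W^SO = 72 + 2.51·72 = 252.72.
Deadweight loss = 160.64.

160.64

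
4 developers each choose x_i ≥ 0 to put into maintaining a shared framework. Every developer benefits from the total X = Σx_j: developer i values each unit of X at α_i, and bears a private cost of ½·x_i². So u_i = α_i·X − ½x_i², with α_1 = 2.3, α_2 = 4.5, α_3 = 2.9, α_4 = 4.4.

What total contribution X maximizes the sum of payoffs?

56.4

Planner FOC: ∂(Σu_j)/∂x_i = (Σα_j) − x_i = 0, so x_i^SO = Σα_j = 14.1 for every i; X^SO = 56.4.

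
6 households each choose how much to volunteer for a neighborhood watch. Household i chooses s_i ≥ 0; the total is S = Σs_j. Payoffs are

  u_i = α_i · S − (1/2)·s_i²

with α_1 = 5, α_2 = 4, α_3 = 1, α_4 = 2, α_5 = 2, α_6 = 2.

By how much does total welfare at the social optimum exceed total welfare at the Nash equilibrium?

Household i's FOC: ∂u_i/∂s_i = α_i − s_i = 0, so s_i* = α_i.
NE contributions = (5, 4, 1, 2, 2, 2); S = 16.
W^NE = (Σα)·S − ½Σα_i² = 16² − ½·54 = 229.
Planner sets s_i = Σα_j = 16 for every i, so S^SO = 6·16 = 96.
W^SO = (Σα)·S^SO − ½·6·(Σα)² = (6/2)·16² = 768.
Deadweight loss = W^SO − W^NE = 539.

539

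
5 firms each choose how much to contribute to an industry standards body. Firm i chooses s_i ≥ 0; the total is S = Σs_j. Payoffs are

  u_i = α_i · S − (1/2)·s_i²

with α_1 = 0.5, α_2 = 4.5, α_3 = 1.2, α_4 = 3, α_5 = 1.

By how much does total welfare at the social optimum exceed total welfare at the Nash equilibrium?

Firm i's FOC: ∂u_i/∂s_i = α_i − s_i = 0, so s_i* = α_i.
NE contributions = (0.5, 4.5, 1.2, 3, 1); S = 10.2.
W^NE = (Σα)·S − ½Σα_i² = 10.2² − ½·31.94 = 88.07.
Planner sets s_i = Σα_j = 10.2 for every i, so S^SO = 5·10.2 = 51.
W^SO = (Σα)·S^SO − ½·5·(Σα)² = (5/2)·10.2² = 260.1.
Deadweight loss = W^SO − W^NE = 172.03.

172.03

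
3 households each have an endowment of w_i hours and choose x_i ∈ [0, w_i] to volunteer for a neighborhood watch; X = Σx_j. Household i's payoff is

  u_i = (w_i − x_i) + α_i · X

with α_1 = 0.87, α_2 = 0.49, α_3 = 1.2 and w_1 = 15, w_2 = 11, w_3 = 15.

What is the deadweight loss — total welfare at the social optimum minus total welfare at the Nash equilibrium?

40.56

∂u_i/∂x_i = α_i − 1, so household i contributes w_i if α_i > 1, else 0.
α_i > 1 for i ∈ {3}; NE contributions (0, 0, 15), X = 15.
W^NE = Σw_i − X^NE + (Σα_i)·X^NE = 41 + 1.56·15 = 64.4.
Planner: ∂(Σu_j)/∂x_i = Σα_j − 1 = 1.56 > 0, so everyone contributes w_i; X^SO = 41, W^SO = 41 + 1.56·41 = 104.96.
Deadweight loss = 40.56.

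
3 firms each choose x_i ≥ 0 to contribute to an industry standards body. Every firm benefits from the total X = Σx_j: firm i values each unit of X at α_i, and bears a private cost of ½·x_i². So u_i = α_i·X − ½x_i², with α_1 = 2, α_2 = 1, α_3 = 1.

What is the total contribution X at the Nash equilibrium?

4

Firm i's FOC: ∂u_i/∂x_i = α_i − x_i = 0, so x_i* = α_i.
NE contributions = (2, 1, 1); X = 4.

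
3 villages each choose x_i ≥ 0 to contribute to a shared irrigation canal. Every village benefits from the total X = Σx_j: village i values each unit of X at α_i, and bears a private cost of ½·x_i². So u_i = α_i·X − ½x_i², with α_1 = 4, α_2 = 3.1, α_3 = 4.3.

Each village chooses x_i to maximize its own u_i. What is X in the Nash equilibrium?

11.4

Village i's FOC: ∂u_i/∂x_i = α_i − x_i = 0, so x_i* = α_i.
NE contributions = (4, 3.1, 4.3); X = 11.4.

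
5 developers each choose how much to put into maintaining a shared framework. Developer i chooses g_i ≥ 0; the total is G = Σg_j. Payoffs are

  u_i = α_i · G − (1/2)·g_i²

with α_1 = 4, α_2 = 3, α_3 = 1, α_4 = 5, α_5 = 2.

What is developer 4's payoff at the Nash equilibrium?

Developer i's FOC: ∂u_i/∂g_i = α_i − g_i = 0, so g_i* = α_i.
NE contributions = (4, 3, 1, 5, 2); G = 15.
u_4 = α_4·G − ½·(g_4)² = 5·15 − ½·5² = 62.5.

62.5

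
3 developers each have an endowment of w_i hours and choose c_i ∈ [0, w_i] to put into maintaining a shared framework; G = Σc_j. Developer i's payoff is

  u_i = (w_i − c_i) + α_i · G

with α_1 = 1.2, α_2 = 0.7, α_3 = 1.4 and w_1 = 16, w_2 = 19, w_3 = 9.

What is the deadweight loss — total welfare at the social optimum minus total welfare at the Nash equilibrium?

∂u_i/∂c_i = α_i − 1, so developer i contributes w_i if α_i > 1, else 0.
α_i > 1 for i ∈ {1, 3}; NE contributions (16, 0, 9), G = 25.
W^NE = Σw_i − G^NE + (Σα_i)·G^NE = 44 + 2.3·25 = 101.5.
Planner: ∂(Σu_j)/∂c_i = Σα_j − 1 = 2.3 > 0, so everyone contributes w_i; G^SO = 44, W^SO = 44 + 2.3·44 = 145.2.
Deadweight loss = 43.7.

43.7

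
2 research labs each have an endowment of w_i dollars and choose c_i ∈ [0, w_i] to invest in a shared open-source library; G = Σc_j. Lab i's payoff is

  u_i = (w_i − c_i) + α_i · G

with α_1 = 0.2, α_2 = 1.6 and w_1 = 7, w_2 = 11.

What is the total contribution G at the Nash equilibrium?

11

∂u_i/∂c_i = α_i − 1, so lab i contributes w_i if α_i > 1, else 0.
α_i > 1 for i ∈ {2}; NE contributions (0, 11), G = 11.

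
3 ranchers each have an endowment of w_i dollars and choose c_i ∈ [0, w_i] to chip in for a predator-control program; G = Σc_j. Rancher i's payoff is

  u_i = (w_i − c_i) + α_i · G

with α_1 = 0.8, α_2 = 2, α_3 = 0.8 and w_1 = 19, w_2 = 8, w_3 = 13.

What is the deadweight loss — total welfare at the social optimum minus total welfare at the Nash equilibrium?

83.2

∂u_i/∂c_i = α_i − 1, so rancher i contributes w_i if α_i > 1, else 0.
α_i > 1 for i ∈ {2}; NE contributions (0, 8, 0), G = 8.
W^NE = Σw_i − G^NE + (Σα_i)·G^NE = 40 + 2.6·8 = 60.8.
Planner: ∂(Σu_j)/∂c_i = Σα_j − 1 = 2.6 > 0, so everyone contributes w_i; G^SO = 40, W^SO = 40 + 2.6·40 = 144.
Deadweight loss = 83.2.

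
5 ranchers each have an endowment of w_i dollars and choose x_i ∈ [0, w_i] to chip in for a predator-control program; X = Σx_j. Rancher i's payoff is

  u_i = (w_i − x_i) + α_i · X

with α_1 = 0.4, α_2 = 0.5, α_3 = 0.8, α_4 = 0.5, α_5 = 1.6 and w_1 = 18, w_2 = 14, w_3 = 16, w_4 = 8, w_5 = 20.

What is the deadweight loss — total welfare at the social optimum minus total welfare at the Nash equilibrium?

156.8

∂u_i/∂x_i = α_i − 1, so rancher i contributes w_i if α_i > 1, else 0.
α_i > 1 for i ∈ {5}; NE contributions (0, 0, 0, 0, 20), X = 20.
W^NE = Σw_i − X^NE + (Σα_i)·X^NE = 76 + 2.8·20 = 132.
Planner: ∂(Σu_j)/∂x_i = Σα_j − 1 = 2.8 > 0, so everyone contributes w_i; X^SO = 76, W^SO = 76 + 2.8·76 = 288.8.
Deadweight loss = 156.8.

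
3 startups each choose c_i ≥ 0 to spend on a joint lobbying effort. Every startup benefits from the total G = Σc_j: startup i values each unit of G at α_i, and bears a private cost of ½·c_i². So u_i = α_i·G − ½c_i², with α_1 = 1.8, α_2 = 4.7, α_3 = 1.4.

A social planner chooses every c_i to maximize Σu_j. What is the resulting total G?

Planner FOC: ∂(Σu_j)/∂c_i = (Σα_j) − c_i = 0, so c_i^SO = Σα_j = 7.9 for every i; G^SO = 23.7.

23.7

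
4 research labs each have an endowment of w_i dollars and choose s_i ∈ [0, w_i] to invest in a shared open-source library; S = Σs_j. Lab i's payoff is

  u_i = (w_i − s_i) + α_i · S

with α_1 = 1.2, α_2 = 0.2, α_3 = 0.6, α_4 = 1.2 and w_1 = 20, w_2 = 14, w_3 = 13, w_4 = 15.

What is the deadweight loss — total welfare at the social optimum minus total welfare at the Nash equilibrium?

59.4

∂u_i/∂s_i = α_i − 1, so lab i contributes w_i if α_i > 1, else 0.
α_i > 1 for i ∈ {1, 4}; NE contributions (20, 0, 0, 15), S = 35.
W^NE = Σw_i − S^NE + (Σα_i)·S^NE = 62 + 2.2·35 = 139.
Planner: ∂(Σu_j)/∂s_i = Σα_j − 1 = 2.2 > 0, so everyone contributes w_i; S^SO = 62, W^SO = 62 + 2.2·62 = 198.4.
Deadweight loss = 59.4.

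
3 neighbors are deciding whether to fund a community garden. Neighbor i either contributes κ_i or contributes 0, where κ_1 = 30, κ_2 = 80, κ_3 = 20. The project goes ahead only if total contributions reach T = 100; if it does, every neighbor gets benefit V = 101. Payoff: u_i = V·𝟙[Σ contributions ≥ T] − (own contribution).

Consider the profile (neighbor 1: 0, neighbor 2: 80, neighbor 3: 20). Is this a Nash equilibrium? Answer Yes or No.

Yes

Total = 100 ≥ 100: provided.
Neighbor 1 (pledges 0, payoff 101): pledging 30 → total 130, payoff 71. No gain.
Neighbor 2 (pledges 80, payoff 21): dropping to 0 → total 20, payoff 0. No gain.
Neighbor 3 (pledges 20, payoff 81): dropping to 0 → total 80, payoff 0. No gain.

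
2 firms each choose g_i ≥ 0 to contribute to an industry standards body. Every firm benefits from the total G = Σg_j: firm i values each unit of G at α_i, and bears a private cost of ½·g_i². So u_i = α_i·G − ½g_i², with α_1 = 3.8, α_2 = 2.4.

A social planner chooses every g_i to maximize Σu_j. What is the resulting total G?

Planner FOC: ∂(Σu_j)/∂g_i = (Σα_j) − g_i = 0, so g_i^SO = Σα_j = 6.2 for every i; G^SO = 12.4.

12.4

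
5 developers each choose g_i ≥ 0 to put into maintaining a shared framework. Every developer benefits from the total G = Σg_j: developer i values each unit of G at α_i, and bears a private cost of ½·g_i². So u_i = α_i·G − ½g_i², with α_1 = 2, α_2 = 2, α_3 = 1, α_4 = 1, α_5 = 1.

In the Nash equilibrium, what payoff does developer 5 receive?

6.5

Developer i's FOC: ∂u_i/∂g_i = α_i − g_i = 0, so g_i* = α_i.
NE contributions = (2, 2, 1, 1, 1); G = 7.
u_5 = α_5·G − ½·(g_5)² = 1·7 − ½·1² = 6.5.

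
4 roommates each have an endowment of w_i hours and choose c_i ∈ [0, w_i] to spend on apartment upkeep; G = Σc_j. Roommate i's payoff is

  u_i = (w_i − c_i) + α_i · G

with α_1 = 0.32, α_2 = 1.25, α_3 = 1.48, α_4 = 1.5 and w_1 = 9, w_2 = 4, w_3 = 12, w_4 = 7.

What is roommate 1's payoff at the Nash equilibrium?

16.36

∂u_i/∂c_i = α_i − 1, so roommate i contributes w_i if α_i > 1, else 0.
α_i > 1 for i ∈ {2, 3, 4}; NE contributions (0, 4, 12, 7), G = 23.
u_1 = (9 − 0) + 0.32·23 = 16.36.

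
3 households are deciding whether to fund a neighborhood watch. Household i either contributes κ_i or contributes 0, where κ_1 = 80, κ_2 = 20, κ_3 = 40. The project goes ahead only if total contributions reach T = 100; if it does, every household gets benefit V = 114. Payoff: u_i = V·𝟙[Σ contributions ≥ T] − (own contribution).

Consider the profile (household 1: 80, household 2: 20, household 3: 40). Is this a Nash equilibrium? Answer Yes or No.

No

Total = 140 ≥ 100: provided.
Household 1 (pledges 80, payoff 34): dropping to 0 → total 60, payoff 0. No gain.
Household 2 (pledges 20, payoff 94): dropping to 0 → total 120, payoff 114. Profitable deviation.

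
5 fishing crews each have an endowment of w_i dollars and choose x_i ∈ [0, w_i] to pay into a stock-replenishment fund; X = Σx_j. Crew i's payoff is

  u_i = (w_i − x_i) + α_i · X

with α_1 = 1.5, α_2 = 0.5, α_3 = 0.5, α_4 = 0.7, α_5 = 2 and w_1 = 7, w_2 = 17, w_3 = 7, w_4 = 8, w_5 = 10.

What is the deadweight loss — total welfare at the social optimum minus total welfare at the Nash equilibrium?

∂u_i/∂x_i = α_i − 1, so crew i contributes w_i if α_i > 1, else 0.
α_i > 1 for i ∈ {1, 5}; NE contributions (7, 0, 0, 0, 10), X = 17.
W^NE = Σw_i − X^NE + (Σα_i)·X^NE = 49 + 4.2·17 = 120.4.
Planner: ∂(Σu_j)/∂x_i = Σα_j − 1 = 4.2 > 0, so everyone contributes w_i; X^SO = 49, W^SO = 49 + 4.2·49 = 254.8.
Deadweight loss = 134.4.

134.4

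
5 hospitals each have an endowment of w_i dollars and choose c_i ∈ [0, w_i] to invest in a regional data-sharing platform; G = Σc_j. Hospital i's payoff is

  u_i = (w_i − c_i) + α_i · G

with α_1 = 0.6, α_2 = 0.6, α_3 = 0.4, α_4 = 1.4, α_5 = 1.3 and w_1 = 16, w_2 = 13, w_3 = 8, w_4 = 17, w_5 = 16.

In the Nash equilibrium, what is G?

∂u_i/∂c_i = α_i − 1, so hospital i contributes w_i if α_i > 1, else 0.
α_i > 1 for i ∈ {4, 5}; NE contributions (0, 0, 0, 17, 16), G = 33.

33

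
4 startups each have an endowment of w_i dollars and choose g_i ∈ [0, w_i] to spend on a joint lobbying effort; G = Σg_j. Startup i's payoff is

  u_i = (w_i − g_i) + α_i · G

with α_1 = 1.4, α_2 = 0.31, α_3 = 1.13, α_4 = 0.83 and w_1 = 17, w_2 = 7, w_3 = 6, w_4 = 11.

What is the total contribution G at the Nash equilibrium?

∂u_i/∂g_i = α_i − 1, so startup i contributes w_i if α_i > 1, else 0.
α_i > 1 for i ∈ {1, 3}; NE contributions (17, 0, 6, 0), G = 23.

23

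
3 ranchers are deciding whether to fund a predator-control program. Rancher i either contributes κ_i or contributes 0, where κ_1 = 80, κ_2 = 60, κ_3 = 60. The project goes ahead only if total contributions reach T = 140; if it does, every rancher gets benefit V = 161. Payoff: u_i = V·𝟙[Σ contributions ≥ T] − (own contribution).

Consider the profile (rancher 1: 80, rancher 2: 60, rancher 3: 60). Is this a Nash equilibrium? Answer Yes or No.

No

Total = 200 ≥ 140: provided.
Rancher 1 (pledges 80, payoff 81): dropping to 0 → total 120, payoff 0. No gain.
Rancher 2 (pledges 60, payoff 101): dropping to 0 → total 140, payoff 161. Profitable deviation.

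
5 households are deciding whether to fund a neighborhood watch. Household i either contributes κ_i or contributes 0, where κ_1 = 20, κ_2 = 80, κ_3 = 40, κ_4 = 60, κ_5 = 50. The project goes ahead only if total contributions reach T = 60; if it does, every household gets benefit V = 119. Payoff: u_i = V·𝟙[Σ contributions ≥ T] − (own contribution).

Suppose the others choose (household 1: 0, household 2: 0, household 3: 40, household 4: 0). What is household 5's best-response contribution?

50

Others' total = 40. Contributing 50 brings total to 90 ≥ 60: gain V − κ_5 = 69.
Best response: 50.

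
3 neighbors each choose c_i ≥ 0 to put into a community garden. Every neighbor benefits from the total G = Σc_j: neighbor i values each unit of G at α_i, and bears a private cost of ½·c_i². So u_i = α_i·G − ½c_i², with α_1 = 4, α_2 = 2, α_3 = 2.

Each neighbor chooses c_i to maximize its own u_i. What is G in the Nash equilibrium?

8

Neighbor i's FOC: ∂u_i/∂c_i = α_i − c_i = 0, so c_i* = α_i.
NE contributions = (4, 2, 2); G = 8.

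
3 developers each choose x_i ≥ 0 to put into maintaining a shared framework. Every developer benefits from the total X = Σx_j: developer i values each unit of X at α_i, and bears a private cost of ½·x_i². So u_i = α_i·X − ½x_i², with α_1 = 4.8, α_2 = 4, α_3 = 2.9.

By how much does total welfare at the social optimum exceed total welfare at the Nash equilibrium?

92.17

Developer i's FOC: ∂u_i/∂x_i = α_i − x_i = 0, so x_i* = α_i.
NE contributions = (4.8, 4, 2.9); X = 11.7.
W^NE = (Σα)·X − ½Σα_i² = 11.7² − ½·47.45 = 113.165.
Planner sets x_i = Σα_j = 11.7 for every i, so X^SO = 3·11.7 = 35.1.
W^SO = (Σα)·X^SO − ½·3·(Σα)² = (3/2)·11.7² = 205.335.
Deadweight loss = W^SO − W^NE = 92.17.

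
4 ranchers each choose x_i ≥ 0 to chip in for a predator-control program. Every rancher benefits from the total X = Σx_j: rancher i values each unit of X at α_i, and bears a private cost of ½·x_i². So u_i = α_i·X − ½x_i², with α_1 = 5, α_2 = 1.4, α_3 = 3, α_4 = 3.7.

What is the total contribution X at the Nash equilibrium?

13.1

Rancher i's FOC: ∂u_i/∂x_i = α_i − x_i = 0, so x_i* = α_i.
NE contributions = (5, 1.4, 3, 3.7); X = 13.1.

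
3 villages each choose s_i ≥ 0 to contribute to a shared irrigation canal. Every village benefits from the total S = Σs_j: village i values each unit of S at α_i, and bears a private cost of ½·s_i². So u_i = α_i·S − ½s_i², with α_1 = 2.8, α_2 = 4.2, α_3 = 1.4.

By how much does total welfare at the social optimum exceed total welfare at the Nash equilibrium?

Village i's FOC: ∂u_i/∂s_i = α_i − s_i = 0, so s_i* = α_i.
NE contributions = (2.8, 4.2, 1.4); S = 8.4.
W^NE = (Σα)·S − ½Σα_i² = 8.4² − ½·27.44 = 56.84.
Planner sets s_i = Σα_j = 8.4 for every i, so S^SO = 3·8.4 = 25.2.
W^SO = (Σα)·S^SO − ½·3·(Σα)² = (3/2)·8.4² = 105.84.
Deadweight loss = W^SO − W^NE = 49.

49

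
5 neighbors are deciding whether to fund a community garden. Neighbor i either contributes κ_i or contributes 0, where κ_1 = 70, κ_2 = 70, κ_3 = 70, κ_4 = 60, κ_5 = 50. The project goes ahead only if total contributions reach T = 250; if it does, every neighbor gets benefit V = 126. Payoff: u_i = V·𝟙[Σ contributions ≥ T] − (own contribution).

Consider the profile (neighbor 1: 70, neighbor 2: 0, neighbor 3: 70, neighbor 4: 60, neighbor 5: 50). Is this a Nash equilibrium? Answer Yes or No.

Yes

Total = 250 ≥ 250: provided.
Neighbor 1 (pledges 70, payoff 56): dropping to 0 → total 180, payoff 0. No gain.
Neighbor 2 (pledges 0, payoff 126): pledging 70 → total 320, payoff 56. No gain.
Neighbor 3 (pledges 70, payoff 56): dropping to 0 → total 180, payoff 0. No gain.
Neighbor 4 (pledges 60, payoff 66): dropping to 0 → total 190, payoff 0. No gain.
Neighbor 5 (pledges 50, payoff 76): dropping to 0 → total 200, payoff 0. No gain.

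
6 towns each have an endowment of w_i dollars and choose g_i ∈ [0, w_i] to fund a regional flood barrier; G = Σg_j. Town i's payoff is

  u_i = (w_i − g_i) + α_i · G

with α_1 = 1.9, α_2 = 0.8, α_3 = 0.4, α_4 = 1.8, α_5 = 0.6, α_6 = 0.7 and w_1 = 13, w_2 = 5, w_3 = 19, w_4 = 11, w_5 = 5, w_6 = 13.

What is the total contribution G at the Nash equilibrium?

∂u_i/∂g_i = α_i − 1, so town i contributes w_i if α_i > 1, else 0.
α_i > 1 for i ∈ {1, 4}; NE contributions (13, 0, 0, 11, 0, 0), G = 24.

24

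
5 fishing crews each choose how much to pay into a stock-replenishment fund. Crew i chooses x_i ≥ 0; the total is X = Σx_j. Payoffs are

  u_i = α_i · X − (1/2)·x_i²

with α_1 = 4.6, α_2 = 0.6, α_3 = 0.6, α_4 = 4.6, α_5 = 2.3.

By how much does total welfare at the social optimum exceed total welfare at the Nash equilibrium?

Crew i's FOC: ∂u_i/∂x_i = α_i − x_i = 0, so x_i* = α_i.
NE contributions = (4.6, 0.6, 0.6, 4.6, 2.3); X = 12.7.
W^NE = (Σα)·X − ½Σα_i² = 12.7² − ½·48.33 = 137.125.
Planner sets x_i = Σα_j = 12.7 for every i, so X^SO = 5·12.7 = 63.5.
W^SO = (Σα)·X^SO − ½·5·(Σα)² = (5/2)·12.7² = 403.225.
Deadweight loss = W^SO − W^NE = 266.1.

266.1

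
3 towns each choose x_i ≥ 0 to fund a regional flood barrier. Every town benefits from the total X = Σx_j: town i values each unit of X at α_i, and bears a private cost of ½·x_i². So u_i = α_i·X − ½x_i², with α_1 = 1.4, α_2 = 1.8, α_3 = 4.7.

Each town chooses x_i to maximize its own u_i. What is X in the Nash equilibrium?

Town i's FOC: ∂u_i/∂x_i = α_i − x_i = 0, so x_i* = α_i.
NE contributions = (1.4, 1.8, 4.7); X = 7.9.

7.9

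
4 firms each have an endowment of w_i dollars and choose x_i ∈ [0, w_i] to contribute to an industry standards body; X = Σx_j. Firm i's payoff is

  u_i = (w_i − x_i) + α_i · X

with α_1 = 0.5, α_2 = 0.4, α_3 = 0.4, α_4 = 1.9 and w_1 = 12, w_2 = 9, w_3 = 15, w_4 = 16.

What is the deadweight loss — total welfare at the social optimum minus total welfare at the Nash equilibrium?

79.2

∂u_i/∂x_i = α_i − 1, so firm i contributes w_i if α_i > 1, else 0.
α_i > 1 for i ∈ {4}; NE contributions (0, 0, 0, 16), X = 16.
W^NE = Σw_i − X^NE + (Σα_i)·X^NE = 52 + 2.2·16 = 87.2.
Planner: ∂(Σu_j)/∂x_i = Σα_j − 1 = 2.2 > 0, so everyone contributes w_i; X^SO = 52, W^SO = 52 + 2.2·52 = 166.4.
Deadweight loss = 79.2.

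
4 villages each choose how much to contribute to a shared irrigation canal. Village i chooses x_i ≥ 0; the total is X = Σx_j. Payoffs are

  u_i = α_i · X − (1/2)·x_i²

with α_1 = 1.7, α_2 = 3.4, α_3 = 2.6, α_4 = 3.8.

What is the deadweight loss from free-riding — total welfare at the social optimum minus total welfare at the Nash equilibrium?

Village i's FOC: ∂u_i/∂x_i = α_i − x_i = 0, so x_i* = α_i.
NE contributions = (1.7, 3.4, 2.6, 3.8); X = 11.5.
W^NE = (Σα)·X − ½Σα_i² = 11.5² − ½·35.65 = 114.425.
Planner sets x_i = Σα_j = 11.5 for every i, so X^SO = 4·11.5 = 46.
W^SO = (Σα)·X^SO − ½·4·(Σα)² = (4/2)·11.5² = 264.5.
Deadweight loss = W^SO − W^NE = 150.075.

150.075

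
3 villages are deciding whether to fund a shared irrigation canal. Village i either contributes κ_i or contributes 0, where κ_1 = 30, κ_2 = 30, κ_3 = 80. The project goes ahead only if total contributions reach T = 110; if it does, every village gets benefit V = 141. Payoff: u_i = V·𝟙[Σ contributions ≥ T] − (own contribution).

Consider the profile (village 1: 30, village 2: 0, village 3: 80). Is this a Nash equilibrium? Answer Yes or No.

Yes

Total = 110 ≥ 110: provided.
Village 1 (pledges 30, payoff 111): dropping to 0 → total 80, payoff 0. No gain.
Village 2 (pledges 0, payoff 141): pledging 30 → total 140, payoff 111. No gain.
Village 3 (pledges 80, payoff 61): dropping to 0 → total 30, payoff 0. No gain.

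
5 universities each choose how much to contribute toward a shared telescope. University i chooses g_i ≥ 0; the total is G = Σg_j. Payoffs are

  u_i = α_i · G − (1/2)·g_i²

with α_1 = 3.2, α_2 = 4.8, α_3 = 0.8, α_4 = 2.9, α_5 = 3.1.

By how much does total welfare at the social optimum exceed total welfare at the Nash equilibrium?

University i's FOC: ∂u_i/∂g_i = α_i − g_i = 0, so g_i* = α_i.
NE contributions = (3.2, 4.8, 0.8, 2.9, 3.1); G = 14.8.
W^NE = (Σα)·G − ½Σα_i² = 14.8² − ½·51.94 = 193.07.
Planner sets g_i = Σα_j = 14.8 for every i, so G^SO = 5·14.8 = 74.
W^SO = (Σα)·G^SO − ½·5·(Σα)² = (5/2)·14.8² = 547.6.
Deadweight loss = W^SO − W^NE = 354.53.

354.53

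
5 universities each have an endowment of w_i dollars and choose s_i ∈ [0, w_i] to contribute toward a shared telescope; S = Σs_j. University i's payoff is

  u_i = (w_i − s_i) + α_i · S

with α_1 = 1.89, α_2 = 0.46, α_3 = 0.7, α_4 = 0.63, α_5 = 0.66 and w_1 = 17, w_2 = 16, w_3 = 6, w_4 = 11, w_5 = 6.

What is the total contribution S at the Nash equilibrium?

∂u_i/∂s_i = α_i − 1, so university i contributes w_i if α_i > 1, else 0.
α_i > 1 for i ∈ {1}; NE contributions (17, 0, 0, 0, 0), S = 17.

17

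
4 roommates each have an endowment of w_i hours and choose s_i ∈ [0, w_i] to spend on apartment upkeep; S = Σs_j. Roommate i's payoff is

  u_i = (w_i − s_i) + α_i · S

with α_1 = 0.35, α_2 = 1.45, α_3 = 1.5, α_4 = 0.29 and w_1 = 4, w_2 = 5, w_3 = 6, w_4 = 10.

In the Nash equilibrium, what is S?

∂u_i/∂s_i = α_i − 1, so roommate i contributes w_i if α_i > 1, else 0.
α_i > 1 for i ∈ {2, 3}; NE contributions (0, 5, 6, 0), S = 11.

11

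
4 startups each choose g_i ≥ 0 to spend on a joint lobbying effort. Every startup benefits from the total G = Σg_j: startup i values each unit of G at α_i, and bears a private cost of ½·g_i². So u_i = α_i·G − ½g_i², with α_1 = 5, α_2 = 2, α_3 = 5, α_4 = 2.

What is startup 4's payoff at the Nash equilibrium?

26

Startup i's FOC: ∂u_i/∂g_i = α_i − g_i = 0, so g_i* = α_i.
NE contributions = (5, 2, 5, 2); G = 14.
u_4 = α_4·G − ½·(g_4)² = 2·14 − ½·2² = 26.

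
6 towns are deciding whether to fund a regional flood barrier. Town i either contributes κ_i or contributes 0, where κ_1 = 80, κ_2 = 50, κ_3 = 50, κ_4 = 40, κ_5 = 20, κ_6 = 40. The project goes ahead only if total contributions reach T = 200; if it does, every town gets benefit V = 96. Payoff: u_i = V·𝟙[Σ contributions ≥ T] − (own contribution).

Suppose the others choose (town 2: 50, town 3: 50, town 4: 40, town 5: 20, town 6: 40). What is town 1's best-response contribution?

Others' total = 200 ≥ 200; contributing adds cost 80 for no extra benefit.
Best response: 0.

0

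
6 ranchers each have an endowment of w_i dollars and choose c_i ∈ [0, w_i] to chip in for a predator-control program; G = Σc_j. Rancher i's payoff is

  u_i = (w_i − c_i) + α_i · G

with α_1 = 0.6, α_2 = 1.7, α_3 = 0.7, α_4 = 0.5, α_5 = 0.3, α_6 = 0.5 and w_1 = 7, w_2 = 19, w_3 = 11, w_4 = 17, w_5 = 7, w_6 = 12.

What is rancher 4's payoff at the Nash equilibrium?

∂u_i/∂c_i = α_i − 1, so rancher i contributes w_i if α_i > 1, else 0.
α_i > 1 for i ∈ {2}; NE contributions (0, 19, 0, 0, 0, 0), G = 19.
u_4 = (17 − 0) + 0.5·19 = 26.5.

26.5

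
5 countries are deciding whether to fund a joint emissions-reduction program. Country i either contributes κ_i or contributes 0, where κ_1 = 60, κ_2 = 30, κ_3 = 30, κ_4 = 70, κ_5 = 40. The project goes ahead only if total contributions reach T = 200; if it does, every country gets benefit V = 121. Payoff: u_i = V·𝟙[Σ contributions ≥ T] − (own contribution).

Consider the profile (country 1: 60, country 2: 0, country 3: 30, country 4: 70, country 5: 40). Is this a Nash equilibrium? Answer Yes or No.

Yes

Total = 200 ≥ 200: provided.
Country 1 (pledges 60, payoff 61): dropping to 0 → total 140, payoff 0. No gain.
Country 2 (pledges 0, payoff 121): pledging 30 → total 230, payoff 91. No gain.
Country 3 (pledges 30, payoff 91): dropping to 0 → total 170, payoff 0. No gain.
Country 4 (pledges 70, payoff 51): dropping to 0 → total 130, payoff 0. No gain.
Country 5 (pledges 40, payoff 81): dropping to 0 → total 160, payoff 0. No gain.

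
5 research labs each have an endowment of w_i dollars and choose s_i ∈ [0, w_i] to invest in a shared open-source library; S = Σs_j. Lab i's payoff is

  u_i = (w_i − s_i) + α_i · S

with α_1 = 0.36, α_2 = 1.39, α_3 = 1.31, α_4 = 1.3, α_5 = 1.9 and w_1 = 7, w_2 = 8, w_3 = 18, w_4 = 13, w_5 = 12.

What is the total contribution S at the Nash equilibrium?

∂u_i/∂s_i = α_i − 1, so lab i contributes w_i if α_i > 1, else 0.
α_i > 1 for i ∈ {2, 3, 4, 5}; NE contributions (0, 8, 18, 13, 12), S = 51.

51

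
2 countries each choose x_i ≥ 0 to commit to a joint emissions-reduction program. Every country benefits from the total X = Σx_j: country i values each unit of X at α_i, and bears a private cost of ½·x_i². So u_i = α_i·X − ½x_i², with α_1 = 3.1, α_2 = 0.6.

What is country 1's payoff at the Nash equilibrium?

6.665

Country i's FOC: ∂u_i/∂x_i = α_i − x_i = 0, so x_i* = α_i.
NE contributions = (3.1, 0.6); X = 3.7.
u_1 = α_1·X − ½·(x_1)² = 3.1·3.7 − ½·3.1² = 6.665.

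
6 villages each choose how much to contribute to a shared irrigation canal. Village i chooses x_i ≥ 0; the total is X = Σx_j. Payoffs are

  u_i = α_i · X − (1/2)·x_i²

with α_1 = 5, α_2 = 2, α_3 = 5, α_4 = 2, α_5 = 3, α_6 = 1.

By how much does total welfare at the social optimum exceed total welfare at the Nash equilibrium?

Village i's FOC: ∂u_i/∂x_i = α_i − x_i = 0, so x_i* = α_i.
NE contributions = (5, 2, 5, 2, 3, 1); X = 18.
W^NE = (Σα)·X − ½Σα_i² = 18² − ½·68 = 290.
Planner sets x_i = Σα_j = 18 for every i, so X^SO = 6·18 = 108.
W^SO = (Σα)·X^SO − ½·6·(Σα)² = (6/2)·18² = 972.
Deadweight loss = W^SO − W^NE = 682.

682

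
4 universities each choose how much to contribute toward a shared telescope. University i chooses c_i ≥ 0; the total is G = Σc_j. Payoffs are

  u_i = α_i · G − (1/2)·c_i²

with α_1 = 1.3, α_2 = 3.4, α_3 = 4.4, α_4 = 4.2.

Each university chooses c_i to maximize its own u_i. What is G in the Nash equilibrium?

13.3

University i's FOC: ∂u_i/∂c_i = α_i − c_i = 0, so c_i* = α_i.
NE contributions = (1.3, 3.4, 4.4, 4.2); G = 13.3.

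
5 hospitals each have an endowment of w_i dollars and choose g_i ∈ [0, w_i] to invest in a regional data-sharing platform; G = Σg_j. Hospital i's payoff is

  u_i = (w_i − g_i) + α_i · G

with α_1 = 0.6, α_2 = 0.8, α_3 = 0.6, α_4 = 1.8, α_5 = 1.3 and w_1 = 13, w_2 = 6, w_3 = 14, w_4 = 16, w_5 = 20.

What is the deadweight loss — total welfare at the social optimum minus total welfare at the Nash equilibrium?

135.3

∂u_i/∂g_i = α_i − 1, so hospital i contributes w_i if α_i > 1, else 0.
α_i > 1 for i ∈ {4, 5}; NE contributions (0, 0, 0, 16, 20), G = 36.
W^NE = Σw_i − G^NE + (Σα_i)·G^NE = 69 + 4.1·36 = 216.6.
Planner: ∂(Σu_j)/∂g_i = Σα_j − 1 = 4.1 > 0, so everyone contributes w_i; G^SO = 69, W^SO = 69 + 4.1·69 = 351.9.
Deadweight loss = 135.3.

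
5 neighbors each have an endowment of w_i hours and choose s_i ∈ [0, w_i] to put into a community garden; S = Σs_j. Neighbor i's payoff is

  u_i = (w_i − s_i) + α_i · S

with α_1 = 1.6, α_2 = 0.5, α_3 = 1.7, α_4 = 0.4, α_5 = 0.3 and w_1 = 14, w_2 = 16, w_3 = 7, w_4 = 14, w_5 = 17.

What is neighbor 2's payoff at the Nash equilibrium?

∂u_i/∂s_i = α_i − 1, so neighbor i contributes w_i if α_i > 1, else 0.
α_i > 1 for i ∈ {1, 3}; NE contributions (14, 0, 7, 0, 0), S = 21.
u_2 = (16 − 0) + 0.5·21 = 26.5.

26.5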